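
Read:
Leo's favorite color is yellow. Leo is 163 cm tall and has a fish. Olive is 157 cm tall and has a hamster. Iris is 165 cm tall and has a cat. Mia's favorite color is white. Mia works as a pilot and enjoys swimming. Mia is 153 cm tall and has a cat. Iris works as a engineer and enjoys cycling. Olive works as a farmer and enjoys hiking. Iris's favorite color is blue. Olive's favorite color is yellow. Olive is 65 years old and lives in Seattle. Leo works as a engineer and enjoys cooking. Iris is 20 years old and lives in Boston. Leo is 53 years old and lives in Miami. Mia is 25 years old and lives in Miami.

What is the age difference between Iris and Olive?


|20 - 65| = 45

45


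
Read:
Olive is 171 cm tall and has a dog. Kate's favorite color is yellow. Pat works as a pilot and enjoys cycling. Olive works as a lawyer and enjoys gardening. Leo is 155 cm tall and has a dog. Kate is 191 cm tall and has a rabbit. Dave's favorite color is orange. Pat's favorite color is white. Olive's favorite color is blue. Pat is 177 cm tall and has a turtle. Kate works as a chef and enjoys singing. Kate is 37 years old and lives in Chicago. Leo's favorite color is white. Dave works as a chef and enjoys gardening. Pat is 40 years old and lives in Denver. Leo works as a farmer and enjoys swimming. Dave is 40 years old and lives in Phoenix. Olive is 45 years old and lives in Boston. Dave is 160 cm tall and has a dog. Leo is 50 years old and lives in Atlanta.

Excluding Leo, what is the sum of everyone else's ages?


Sum (excluding Leo): 162

162


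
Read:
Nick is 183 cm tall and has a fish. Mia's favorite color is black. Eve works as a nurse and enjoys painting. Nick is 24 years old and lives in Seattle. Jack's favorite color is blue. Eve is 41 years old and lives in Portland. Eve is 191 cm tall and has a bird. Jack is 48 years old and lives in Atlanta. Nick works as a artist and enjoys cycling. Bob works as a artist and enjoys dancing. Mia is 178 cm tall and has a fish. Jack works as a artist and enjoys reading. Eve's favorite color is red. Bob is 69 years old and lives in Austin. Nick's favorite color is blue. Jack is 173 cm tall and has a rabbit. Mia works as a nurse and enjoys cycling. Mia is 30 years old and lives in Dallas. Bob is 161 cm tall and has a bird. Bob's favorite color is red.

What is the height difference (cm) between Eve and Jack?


|191 - 173| = 18

18


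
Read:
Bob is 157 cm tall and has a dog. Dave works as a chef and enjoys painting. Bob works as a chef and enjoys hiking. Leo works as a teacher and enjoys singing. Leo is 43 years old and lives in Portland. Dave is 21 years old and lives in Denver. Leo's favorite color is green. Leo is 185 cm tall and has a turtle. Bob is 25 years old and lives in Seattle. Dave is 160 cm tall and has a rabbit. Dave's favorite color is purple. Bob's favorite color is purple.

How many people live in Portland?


Count in Portland: 1

1


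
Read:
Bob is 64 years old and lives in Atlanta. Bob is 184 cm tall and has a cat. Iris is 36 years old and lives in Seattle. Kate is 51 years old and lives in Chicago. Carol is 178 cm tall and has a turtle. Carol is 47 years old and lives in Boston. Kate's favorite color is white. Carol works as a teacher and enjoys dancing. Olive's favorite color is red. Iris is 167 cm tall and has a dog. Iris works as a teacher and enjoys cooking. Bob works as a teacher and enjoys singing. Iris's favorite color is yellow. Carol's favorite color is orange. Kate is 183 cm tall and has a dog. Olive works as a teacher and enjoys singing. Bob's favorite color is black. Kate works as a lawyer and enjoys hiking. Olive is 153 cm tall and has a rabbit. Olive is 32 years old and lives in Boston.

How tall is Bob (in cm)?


Bob is 184 cm tall

184


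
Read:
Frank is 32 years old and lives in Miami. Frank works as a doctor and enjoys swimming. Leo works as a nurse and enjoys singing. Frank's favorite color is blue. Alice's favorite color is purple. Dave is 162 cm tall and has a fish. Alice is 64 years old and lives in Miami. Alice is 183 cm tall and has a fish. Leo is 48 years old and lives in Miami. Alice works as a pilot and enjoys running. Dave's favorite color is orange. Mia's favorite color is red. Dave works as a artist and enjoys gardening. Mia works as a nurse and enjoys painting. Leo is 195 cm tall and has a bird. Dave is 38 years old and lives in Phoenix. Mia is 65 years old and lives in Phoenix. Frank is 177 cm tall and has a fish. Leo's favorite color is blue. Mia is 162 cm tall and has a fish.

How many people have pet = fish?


Count: 4

4


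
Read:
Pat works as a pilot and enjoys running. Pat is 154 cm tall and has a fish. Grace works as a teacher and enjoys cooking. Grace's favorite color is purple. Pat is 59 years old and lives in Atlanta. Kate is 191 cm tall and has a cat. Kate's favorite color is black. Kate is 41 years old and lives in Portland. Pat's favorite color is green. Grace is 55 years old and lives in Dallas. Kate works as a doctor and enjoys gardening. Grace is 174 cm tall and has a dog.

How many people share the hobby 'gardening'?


Count: 1

1


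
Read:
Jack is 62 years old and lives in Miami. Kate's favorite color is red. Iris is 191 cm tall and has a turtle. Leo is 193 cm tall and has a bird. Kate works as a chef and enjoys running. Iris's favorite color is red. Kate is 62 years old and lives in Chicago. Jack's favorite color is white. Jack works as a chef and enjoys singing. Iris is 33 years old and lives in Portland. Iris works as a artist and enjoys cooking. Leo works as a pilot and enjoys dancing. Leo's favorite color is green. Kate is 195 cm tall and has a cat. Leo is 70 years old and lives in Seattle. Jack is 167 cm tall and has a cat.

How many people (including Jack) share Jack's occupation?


Jack is a chef. Count = 2

2


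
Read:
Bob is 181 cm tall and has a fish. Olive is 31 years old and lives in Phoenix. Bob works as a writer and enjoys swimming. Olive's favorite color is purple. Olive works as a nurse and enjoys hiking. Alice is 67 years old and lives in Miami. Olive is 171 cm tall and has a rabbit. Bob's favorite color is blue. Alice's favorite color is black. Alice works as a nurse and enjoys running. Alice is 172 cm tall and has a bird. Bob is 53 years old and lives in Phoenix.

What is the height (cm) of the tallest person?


Tallest: Bob at 181 cm

181


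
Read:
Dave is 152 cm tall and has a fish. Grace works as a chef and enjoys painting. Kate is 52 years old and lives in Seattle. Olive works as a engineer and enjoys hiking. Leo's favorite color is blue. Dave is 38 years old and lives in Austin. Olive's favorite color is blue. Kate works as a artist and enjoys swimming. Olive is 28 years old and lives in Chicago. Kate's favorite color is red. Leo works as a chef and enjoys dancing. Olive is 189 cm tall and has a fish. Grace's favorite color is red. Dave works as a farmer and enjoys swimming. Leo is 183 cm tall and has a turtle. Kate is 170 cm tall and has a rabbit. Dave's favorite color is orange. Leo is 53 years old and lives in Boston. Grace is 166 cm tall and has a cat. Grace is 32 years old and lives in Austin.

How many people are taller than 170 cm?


Taller than 170: 2

2


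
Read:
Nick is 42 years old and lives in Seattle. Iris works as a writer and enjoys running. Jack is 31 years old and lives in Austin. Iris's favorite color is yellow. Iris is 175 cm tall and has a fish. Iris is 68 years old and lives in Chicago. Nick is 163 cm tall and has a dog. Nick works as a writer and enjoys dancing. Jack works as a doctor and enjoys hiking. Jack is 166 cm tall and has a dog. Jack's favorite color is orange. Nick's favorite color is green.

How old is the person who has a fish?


Person with fish is Iris, age 68

68


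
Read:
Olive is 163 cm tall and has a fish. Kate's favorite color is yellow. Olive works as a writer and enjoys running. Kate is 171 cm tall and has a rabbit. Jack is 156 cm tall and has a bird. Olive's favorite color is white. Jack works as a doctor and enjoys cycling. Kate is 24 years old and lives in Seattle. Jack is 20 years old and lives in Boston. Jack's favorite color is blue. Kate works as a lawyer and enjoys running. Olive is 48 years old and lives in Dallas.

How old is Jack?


Jack is 20 years old

20


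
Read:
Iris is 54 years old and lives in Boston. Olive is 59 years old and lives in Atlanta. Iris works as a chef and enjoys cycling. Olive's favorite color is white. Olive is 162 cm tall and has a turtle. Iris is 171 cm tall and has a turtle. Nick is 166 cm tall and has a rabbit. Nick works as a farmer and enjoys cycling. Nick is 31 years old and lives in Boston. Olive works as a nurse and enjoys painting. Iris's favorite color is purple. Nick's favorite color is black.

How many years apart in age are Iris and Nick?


54 vs 31, diff = 23

23


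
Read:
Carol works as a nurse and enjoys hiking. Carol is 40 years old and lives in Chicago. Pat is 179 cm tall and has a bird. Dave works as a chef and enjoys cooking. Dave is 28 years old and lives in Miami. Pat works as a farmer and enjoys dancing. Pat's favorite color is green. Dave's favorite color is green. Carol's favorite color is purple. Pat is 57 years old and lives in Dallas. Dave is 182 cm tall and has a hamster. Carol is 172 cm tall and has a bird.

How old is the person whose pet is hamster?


Person with pet=hamster is Dave, age 28

28


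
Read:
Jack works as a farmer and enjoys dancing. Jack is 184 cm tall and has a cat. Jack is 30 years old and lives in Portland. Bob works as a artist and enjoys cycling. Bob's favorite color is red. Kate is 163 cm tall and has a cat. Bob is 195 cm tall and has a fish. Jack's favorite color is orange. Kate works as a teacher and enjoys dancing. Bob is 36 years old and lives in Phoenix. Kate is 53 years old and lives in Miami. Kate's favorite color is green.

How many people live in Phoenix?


Count in Phoenix: 1

1


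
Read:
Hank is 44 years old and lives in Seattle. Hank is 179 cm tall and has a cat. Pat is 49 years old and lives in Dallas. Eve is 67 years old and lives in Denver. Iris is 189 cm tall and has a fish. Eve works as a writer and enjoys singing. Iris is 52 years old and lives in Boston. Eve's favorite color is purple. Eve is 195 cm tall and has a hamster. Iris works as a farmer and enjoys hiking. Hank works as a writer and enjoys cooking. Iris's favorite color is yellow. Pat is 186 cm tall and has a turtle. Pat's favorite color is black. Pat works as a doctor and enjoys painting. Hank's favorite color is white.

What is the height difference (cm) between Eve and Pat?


|195 - 186| = 9

9


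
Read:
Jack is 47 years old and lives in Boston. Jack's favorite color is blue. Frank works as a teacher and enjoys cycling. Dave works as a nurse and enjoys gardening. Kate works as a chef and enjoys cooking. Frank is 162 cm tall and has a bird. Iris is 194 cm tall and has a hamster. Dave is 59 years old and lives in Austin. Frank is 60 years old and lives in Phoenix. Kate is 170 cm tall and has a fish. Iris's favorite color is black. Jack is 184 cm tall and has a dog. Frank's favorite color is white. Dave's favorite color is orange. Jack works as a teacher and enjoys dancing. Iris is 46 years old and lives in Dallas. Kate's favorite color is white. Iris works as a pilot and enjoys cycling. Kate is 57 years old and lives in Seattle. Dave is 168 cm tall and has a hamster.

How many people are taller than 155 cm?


Taller than 155: 5

5


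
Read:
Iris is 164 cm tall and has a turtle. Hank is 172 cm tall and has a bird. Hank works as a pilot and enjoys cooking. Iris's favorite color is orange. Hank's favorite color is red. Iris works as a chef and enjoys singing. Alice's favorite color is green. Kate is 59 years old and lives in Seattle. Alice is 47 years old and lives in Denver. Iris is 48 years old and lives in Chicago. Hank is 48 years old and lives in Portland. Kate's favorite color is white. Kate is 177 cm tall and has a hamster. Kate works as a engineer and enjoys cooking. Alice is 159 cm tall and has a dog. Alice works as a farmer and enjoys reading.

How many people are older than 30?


Filter: 4

4


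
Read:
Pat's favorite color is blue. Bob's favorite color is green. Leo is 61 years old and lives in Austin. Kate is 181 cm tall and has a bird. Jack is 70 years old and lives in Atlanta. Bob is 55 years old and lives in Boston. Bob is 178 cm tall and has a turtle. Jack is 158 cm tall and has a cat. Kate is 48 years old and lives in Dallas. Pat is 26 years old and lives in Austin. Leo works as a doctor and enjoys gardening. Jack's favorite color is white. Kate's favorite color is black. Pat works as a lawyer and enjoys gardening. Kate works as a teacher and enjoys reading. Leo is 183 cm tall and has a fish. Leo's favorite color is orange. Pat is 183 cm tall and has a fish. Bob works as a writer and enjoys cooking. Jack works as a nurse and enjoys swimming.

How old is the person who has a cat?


Person with cat is Jack, age 70

70


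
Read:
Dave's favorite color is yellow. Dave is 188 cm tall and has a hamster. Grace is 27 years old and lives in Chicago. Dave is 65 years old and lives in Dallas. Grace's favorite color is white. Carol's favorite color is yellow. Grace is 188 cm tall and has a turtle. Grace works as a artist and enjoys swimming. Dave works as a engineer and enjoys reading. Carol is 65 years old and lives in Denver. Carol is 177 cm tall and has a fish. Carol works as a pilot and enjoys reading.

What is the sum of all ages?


65+27+65 = 157

157


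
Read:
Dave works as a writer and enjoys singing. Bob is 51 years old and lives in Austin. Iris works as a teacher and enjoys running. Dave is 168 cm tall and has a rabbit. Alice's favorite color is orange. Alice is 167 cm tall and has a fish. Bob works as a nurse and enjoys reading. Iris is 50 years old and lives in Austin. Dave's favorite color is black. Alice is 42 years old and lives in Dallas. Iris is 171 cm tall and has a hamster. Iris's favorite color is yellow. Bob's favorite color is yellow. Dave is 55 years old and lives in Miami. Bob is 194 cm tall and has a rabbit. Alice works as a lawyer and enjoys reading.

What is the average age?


Sum=198, n=4, avg=49.5

49.5


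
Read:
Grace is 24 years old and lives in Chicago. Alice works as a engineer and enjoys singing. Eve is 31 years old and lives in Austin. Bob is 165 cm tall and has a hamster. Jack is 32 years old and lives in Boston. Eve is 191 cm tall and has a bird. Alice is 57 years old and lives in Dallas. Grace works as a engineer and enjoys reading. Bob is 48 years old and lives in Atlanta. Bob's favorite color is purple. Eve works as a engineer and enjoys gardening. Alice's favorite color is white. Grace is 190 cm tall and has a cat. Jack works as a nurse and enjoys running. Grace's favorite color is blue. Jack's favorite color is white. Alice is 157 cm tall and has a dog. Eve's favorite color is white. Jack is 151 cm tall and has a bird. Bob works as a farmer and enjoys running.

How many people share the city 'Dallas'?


Count: 1

1


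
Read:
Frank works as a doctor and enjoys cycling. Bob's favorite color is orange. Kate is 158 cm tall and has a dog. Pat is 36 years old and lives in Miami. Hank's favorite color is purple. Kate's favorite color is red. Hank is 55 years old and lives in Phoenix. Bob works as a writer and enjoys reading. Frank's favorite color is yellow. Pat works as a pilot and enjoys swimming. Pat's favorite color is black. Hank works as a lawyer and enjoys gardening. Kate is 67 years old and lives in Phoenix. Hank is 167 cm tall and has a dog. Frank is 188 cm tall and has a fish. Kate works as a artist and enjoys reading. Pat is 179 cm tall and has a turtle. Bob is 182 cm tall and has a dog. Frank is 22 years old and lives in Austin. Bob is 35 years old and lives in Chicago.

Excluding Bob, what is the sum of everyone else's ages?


Sum (excluding Bob): 180

180


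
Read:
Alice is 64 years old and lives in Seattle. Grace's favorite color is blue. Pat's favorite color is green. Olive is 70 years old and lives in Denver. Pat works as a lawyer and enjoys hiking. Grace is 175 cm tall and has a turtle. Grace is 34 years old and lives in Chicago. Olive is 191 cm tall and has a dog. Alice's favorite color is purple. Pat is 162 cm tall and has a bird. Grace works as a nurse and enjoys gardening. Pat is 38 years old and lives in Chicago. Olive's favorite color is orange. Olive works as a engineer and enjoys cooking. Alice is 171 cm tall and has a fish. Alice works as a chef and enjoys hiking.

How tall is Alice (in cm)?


Alice is 171 cm tall

171


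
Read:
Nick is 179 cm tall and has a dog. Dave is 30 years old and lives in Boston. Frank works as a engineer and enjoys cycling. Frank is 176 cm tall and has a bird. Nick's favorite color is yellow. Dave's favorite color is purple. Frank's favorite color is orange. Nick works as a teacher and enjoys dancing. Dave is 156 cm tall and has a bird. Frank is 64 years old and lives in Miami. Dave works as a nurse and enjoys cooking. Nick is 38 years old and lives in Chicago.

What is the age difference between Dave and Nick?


|30 - 38| = 8

8


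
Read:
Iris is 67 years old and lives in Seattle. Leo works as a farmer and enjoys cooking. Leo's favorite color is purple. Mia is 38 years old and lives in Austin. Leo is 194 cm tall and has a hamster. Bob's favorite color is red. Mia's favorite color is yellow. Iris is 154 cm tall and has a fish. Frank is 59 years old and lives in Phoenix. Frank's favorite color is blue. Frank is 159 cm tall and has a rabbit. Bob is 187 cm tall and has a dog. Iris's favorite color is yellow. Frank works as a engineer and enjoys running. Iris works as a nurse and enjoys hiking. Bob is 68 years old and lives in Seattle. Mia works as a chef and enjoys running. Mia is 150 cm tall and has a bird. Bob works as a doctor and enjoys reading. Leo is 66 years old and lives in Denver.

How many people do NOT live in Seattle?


Not in Seattle: 3

3


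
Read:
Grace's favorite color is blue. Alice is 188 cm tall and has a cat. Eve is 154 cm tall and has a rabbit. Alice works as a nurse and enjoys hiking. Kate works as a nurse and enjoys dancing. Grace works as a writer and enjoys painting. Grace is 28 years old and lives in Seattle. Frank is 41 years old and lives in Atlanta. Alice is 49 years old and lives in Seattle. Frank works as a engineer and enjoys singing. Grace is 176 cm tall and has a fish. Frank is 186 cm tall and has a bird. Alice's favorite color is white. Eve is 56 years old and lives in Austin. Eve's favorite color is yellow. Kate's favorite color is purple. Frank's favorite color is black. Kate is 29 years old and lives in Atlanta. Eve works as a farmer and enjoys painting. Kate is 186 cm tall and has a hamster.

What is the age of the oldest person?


Oldest: Eve at 56

56


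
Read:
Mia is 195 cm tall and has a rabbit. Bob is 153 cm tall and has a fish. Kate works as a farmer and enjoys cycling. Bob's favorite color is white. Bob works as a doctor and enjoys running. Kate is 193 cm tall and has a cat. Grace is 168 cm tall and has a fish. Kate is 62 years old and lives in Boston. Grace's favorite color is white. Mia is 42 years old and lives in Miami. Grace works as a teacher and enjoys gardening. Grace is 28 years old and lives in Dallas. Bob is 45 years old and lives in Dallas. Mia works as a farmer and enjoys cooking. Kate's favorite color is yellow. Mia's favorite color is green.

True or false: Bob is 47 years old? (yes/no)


Bob is actually 45. no

no


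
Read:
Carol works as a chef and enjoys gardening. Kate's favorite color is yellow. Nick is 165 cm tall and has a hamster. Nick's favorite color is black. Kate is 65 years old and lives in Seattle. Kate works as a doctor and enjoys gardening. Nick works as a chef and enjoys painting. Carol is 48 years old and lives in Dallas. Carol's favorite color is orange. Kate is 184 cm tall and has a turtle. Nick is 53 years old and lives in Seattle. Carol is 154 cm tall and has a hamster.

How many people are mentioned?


People: Nick, Carol, Kate. Count = 3

3


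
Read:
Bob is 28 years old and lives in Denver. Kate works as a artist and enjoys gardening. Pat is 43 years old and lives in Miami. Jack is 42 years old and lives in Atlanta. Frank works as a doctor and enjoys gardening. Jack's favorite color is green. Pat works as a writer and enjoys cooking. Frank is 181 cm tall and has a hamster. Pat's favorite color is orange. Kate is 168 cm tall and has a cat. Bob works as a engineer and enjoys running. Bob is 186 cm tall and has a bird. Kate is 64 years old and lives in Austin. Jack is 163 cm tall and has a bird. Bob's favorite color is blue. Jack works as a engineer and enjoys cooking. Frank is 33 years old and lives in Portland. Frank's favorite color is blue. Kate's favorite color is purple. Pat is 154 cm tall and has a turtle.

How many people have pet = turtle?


Count: 1

1


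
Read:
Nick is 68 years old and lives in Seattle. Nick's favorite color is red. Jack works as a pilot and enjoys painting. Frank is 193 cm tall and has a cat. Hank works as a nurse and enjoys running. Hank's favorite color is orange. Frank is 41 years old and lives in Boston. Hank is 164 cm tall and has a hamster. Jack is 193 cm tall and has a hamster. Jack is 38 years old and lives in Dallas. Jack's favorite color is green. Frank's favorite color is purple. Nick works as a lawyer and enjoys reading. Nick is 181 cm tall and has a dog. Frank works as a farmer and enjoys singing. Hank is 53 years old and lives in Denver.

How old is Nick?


Nick is 68 years old

68


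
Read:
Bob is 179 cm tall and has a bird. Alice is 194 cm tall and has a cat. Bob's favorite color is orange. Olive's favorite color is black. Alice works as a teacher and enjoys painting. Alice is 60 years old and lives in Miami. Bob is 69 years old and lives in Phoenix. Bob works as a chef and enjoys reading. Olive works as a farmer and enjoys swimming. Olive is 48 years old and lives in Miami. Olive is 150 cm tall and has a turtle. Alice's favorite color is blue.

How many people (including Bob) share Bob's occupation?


Bob is a chef. Count = 1

1


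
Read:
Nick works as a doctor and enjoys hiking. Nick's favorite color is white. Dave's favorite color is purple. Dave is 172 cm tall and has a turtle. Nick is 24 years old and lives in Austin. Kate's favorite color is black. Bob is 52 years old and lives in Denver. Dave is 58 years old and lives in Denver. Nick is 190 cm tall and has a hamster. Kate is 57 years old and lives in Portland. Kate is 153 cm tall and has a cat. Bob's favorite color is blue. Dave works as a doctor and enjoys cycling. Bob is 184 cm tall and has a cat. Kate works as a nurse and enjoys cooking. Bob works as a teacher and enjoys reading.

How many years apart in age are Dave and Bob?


58 vs 52, diff = 6

6


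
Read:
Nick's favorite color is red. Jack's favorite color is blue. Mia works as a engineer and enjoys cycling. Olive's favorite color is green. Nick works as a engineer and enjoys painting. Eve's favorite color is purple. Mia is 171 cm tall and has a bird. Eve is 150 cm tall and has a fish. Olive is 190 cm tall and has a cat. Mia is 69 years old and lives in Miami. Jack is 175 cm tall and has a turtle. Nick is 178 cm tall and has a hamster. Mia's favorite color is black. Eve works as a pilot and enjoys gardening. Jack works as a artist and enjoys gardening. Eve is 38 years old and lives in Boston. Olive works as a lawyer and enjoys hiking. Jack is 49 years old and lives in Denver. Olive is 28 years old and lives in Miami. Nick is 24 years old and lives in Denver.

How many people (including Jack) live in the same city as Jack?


Jack lives in Denver. Count = 2

2


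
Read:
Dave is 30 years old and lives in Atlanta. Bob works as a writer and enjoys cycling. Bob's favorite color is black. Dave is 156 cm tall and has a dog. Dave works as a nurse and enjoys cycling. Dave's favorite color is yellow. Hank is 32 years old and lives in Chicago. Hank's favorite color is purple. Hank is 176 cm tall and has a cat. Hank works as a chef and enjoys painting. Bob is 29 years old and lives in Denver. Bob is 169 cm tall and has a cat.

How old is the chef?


The chef is Hank, age 32

32


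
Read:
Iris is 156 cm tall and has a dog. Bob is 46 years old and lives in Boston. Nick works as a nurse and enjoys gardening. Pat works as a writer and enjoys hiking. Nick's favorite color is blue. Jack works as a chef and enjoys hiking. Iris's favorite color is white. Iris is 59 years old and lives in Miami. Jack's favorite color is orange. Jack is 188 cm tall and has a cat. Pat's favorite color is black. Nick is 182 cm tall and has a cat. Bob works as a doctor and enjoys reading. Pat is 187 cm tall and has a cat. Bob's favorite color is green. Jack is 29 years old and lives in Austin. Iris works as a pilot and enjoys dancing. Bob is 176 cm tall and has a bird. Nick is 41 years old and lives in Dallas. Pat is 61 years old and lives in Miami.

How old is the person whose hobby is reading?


Person with hobby=reading is Bob, age 46

46


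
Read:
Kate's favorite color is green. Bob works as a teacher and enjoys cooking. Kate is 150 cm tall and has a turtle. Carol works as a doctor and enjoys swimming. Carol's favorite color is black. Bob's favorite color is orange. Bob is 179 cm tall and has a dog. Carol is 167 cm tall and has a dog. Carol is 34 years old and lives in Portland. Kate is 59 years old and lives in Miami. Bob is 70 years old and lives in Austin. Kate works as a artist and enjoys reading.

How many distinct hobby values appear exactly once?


Unique hobby values: 3

3


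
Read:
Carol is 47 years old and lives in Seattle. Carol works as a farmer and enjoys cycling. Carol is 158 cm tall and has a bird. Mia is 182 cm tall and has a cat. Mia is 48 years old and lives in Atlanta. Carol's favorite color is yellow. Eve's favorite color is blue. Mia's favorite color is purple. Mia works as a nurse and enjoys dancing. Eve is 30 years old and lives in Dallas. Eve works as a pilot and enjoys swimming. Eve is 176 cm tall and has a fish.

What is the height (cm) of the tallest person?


Tallest: Mia at 182 cm

182


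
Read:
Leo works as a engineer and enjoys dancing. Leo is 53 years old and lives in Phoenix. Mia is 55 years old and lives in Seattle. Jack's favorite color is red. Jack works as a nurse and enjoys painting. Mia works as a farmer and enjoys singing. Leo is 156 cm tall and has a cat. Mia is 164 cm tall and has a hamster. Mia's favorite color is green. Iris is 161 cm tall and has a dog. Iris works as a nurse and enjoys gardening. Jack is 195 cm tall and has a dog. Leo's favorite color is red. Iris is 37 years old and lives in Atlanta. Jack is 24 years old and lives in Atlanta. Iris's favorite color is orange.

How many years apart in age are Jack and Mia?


24 vs 55, diff = 31

31


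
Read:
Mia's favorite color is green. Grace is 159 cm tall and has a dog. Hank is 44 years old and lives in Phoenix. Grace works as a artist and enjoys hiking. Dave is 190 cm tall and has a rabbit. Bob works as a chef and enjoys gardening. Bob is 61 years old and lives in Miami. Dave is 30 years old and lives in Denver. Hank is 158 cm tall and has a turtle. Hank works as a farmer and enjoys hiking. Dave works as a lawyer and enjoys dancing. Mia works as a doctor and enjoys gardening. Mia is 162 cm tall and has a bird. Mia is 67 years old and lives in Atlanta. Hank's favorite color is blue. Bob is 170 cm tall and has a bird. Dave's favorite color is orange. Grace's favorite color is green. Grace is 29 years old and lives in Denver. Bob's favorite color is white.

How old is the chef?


The chef is Bob, age 61

61


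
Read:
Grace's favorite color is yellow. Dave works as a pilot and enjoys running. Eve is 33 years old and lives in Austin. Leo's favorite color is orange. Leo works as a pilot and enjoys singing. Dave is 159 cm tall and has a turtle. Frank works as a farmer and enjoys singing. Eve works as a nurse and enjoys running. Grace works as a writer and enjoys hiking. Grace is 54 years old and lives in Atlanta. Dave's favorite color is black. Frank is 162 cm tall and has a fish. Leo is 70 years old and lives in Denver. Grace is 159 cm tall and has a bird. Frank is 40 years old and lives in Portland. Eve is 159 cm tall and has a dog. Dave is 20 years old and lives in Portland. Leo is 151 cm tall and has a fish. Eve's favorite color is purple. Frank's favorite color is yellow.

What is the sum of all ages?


54+33+70+20+40 = 217

217


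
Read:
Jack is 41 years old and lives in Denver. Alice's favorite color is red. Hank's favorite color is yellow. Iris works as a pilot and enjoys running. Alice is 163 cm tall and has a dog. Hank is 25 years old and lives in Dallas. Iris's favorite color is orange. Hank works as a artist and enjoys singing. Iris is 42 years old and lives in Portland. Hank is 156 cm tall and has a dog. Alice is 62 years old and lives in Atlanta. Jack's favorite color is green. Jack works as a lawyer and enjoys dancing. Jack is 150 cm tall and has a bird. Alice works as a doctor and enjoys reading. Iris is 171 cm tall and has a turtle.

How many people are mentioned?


People: Alice, Hank, Iris, Jack. Count = 4

4


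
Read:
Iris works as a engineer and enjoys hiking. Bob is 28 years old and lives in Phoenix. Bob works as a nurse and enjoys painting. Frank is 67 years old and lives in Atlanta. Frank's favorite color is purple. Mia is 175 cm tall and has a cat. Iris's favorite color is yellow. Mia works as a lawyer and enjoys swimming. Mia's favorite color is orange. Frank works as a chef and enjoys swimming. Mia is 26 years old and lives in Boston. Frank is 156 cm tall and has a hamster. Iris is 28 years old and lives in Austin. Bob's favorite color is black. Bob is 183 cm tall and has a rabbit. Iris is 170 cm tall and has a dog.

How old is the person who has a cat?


Person with cat is Mia, age 26

26


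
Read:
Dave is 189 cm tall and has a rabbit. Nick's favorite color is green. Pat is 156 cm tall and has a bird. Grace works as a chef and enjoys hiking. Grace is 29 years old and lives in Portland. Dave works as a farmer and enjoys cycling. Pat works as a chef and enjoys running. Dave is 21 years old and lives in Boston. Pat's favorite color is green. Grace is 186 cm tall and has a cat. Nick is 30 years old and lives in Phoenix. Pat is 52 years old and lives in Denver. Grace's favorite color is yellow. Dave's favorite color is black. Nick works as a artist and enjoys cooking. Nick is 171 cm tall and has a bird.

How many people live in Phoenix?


Count in Phoenix: 1

1


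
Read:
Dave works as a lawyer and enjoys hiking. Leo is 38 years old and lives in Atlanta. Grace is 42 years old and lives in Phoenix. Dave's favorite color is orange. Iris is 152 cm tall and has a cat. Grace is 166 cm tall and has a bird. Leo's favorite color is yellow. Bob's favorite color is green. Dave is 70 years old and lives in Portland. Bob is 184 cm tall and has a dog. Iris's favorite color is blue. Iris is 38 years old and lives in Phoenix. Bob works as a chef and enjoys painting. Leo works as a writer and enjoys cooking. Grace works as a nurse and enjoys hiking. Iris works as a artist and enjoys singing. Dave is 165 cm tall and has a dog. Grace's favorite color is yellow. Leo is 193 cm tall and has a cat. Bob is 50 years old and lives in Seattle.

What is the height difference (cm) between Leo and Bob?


|193 - 184| = 9

9


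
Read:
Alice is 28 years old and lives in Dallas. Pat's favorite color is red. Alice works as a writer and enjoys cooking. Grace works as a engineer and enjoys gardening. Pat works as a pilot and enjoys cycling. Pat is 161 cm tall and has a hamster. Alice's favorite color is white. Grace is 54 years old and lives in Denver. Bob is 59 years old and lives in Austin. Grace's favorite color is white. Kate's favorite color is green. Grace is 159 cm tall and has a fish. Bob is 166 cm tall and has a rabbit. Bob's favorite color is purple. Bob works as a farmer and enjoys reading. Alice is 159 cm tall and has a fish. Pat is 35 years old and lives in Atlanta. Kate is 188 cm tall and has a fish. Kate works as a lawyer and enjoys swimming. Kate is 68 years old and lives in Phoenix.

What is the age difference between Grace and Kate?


|54 - 68| = 14

14


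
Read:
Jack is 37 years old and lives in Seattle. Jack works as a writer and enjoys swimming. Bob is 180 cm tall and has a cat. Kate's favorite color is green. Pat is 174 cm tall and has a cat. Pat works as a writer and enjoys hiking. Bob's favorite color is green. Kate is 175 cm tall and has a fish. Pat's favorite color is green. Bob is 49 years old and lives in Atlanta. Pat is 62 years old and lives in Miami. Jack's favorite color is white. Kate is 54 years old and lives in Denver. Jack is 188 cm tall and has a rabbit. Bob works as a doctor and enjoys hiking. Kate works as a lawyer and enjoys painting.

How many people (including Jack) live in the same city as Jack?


Jack lives in Seattle. Count = 1

1


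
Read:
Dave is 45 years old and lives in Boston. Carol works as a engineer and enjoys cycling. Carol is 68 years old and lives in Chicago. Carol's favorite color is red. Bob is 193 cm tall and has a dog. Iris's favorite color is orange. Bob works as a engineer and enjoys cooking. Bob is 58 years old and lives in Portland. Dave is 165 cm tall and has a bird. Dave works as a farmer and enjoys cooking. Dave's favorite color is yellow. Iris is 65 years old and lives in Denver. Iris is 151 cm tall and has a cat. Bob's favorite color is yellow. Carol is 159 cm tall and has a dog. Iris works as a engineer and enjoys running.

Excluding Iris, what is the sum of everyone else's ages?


Sum (excluding Iris): 171

171


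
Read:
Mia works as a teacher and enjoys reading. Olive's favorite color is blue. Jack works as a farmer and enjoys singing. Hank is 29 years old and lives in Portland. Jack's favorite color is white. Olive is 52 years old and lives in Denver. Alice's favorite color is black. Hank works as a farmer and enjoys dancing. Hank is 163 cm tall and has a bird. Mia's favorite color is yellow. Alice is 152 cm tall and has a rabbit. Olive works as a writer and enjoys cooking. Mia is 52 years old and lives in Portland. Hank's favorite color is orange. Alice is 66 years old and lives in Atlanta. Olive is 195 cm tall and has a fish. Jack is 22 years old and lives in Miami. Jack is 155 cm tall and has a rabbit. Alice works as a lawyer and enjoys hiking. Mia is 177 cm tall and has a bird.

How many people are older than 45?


Filter: 3

3


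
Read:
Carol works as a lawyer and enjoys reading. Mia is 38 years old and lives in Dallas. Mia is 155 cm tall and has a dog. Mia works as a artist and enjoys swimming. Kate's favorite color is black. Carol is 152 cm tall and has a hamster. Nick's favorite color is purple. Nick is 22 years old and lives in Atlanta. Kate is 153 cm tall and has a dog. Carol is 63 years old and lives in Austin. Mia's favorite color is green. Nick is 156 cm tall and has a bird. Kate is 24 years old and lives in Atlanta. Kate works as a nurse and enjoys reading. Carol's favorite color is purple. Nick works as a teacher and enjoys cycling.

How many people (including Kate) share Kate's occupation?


Kate is a nurse. Count = 1

1


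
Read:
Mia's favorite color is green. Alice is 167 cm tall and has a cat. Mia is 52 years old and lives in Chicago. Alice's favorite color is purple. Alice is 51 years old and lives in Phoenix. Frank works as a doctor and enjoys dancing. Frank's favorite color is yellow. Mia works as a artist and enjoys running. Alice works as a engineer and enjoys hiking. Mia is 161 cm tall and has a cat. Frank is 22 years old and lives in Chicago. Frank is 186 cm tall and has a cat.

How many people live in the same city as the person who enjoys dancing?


Person with hobby dancing is Frank, city Chicago. Count = 2

2


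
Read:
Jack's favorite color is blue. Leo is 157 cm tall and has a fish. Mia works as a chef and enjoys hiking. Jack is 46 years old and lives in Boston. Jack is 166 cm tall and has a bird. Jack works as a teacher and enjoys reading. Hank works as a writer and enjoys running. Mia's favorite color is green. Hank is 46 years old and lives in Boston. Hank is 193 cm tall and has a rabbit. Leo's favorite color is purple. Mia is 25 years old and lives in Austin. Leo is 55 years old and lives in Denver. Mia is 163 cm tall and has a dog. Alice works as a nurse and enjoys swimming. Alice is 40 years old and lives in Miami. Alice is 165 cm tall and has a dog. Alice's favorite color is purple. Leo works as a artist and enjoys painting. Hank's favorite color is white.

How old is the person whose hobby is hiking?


Person with hobby=hiking is Mia, age 25

25


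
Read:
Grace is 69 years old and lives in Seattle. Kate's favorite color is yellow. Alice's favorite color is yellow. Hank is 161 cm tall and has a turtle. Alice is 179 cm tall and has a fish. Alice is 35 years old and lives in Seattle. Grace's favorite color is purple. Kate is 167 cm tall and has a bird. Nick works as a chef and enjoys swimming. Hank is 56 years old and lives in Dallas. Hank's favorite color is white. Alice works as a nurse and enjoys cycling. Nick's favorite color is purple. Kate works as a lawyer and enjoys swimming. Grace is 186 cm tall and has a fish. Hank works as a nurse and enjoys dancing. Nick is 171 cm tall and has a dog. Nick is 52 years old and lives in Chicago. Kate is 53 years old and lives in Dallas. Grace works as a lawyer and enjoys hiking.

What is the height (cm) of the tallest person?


Tallest: Grace at 186 cm

186


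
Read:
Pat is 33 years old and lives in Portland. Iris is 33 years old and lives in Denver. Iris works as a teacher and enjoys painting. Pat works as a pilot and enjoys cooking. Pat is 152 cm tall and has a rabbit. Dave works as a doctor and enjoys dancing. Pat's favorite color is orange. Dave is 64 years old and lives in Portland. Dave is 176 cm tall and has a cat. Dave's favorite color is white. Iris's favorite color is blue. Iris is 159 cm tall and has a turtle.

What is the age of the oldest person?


Oldest: Dave at 64

64


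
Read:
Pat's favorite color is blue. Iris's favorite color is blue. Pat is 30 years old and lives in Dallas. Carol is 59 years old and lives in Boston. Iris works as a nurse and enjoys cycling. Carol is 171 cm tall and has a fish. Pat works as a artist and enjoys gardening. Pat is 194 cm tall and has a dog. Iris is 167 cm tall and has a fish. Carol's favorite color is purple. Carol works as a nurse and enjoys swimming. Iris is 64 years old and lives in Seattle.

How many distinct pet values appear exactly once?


Unique pet values: 1

1


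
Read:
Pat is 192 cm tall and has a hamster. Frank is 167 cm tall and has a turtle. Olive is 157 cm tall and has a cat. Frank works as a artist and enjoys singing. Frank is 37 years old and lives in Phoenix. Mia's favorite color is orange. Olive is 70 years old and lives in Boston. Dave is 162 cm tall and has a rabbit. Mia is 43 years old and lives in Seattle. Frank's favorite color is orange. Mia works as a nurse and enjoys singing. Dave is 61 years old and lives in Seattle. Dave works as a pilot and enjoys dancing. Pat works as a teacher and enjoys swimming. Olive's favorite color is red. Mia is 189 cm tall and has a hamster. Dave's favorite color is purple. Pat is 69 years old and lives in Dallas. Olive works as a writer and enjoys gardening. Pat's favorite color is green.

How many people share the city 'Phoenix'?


Count: 1

1


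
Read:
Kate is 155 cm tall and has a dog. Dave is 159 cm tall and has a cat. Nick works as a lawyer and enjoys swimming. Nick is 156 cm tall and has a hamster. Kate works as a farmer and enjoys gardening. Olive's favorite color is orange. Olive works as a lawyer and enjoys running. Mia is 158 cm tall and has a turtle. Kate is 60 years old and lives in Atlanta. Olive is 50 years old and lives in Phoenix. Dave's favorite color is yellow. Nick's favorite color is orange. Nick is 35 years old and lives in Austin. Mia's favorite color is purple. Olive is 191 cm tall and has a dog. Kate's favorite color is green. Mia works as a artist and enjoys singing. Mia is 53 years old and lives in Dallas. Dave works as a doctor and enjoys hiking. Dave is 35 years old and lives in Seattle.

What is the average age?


Sum=233, n=5, avg=46.6

46.6
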